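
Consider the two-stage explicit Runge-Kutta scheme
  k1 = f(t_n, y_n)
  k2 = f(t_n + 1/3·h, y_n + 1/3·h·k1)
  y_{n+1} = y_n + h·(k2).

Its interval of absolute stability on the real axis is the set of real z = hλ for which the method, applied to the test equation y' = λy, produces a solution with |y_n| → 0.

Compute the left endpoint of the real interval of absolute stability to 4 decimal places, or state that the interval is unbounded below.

left endpoint -3.0000.

Test eqn y'=λy, z=hλ:
  k1=λy_n ⇒ h·k1=z·y_n;  k2=λ(1+1/3z)y_n ⇒ h·k2=z(1+1/3z)y_n
  y_{n+1}/y_n = 1 + z(1+1/3z) = 1 + z + 1/3z²
  so R(z) = 1 + z + 1/3z².

Solve |R(x)|<1 on ℝ⁻.
x=-1.58: |R|=0.2521
R=1: x+1/3x²=0 ⇒ x=−3=-3.0000; min R=1−1/(4·1/3)=0.2500>−1
Confirm numerically:
  x=-2.819: |R|=0.82992 <1
  x=-2.510: |R|=0.59003 <1
  x=-2.315: |R|=0.47141 <1
  x=-1.876: |R|=0.29713 <1
  x=-3.467: |R|=1.53970 >1
  x=-3.040: |R|=1.04053 >1
So |R|<1 on (-3.0000, 0).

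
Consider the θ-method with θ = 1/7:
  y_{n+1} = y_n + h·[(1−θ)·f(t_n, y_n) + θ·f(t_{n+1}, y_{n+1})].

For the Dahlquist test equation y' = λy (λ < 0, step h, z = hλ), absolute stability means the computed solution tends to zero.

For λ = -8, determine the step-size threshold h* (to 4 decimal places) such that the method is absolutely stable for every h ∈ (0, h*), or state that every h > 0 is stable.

With y'=λy (z=hλ):
  y_{n+1} = y_n + z·[6/7·y_n + 1/7·y_{n+1}] ⇒ (1 − 1/7z)y_{n+1} = (1 + 6/7z)y_n
  R(z) = (1 + 6/7z)/(1 − 1/7z).

Find x<0 with |R(x)|<1.
x=-1.45: |R|=0.2012
R=−1: 1+6/7x = −1+1/7x ⇒ -5/7x=2 ⇒ x=2/(-5/7)=-2.8000
Confirm numerically:
  x=-1.940: |R|=0.51902 <1
  x=-1.568: |R|=0.28105 <1
  x=-1.388: |R|=0.15832 <1
  x=-3.227: |R|=1.20876 >1
  x=-3.049: |R|=1.12389 >1
  x=-2.901: |R|=1.05100 >1
Interval (-2.8000, 0).

(-2.8000,0); λ=-8 ⇒ h* = (14/5)/8 = 0.3500.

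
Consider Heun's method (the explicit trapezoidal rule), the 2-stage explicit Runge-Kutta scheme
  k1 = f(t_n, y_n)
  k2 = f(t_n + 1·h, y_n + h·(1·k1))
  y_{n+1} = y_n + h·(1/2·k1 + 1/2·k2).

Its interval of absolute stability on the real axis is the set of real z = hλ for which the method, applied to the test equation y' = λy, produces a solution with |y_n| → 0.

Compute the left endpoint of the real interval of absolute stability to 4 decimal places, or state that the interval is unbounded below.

z* = -2.0000.

Set f=λy, z=hλ:
  order 2, 2-stage ⇒ R(z)=1+z+z^2/2
  (e.g. R(-1.24)=0.52880, |R|=0.52880)

Need |R(x)|<1, x<0.
x=-1.24: |R|=0.5288
|R(-1.85)|=0.8613 |R(-1.27)|=0.5364 |R(-0.85)|=0.5112
Bisect:
  x_lo=-2.4295 |R|=1.5218  x_hi=-0.1181 |R|=0.8889
  mid=-1.27380 |R|=0.53748 →hi
  mid=-1.85167 |R|=0.86267 →hi
  mid=-2.14061 |R|=1.15049 →lo
  mid=-1.99614 |R|=0.99615 →hi
  mid=-2.06837 |R|=1.07071 →lo
  mid=-2.03226 |R|=1.03278 →lo
  mid=-2.01420 |R|=1.01430 →lo
  ...
  [-2.00009,-1.99995] ⇒ x*=-2.0000
Stable set (-2.0000, 0).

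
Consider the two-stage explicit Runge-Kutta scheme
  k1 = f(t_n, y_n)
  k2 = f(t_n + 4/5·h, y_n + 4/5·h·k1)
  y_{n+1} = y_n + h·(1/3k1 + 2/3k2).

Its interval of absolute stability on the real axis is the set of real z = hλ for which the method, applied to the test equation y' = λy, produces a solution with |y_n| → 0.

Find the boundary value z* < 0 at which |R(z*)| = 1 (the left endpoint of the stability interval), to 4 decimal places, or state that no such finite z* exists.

With y'=λy (z=hλ):
  k1=λy_n ⇒ h·k1=z·y_n;  k2=λ(1+4/5z)y_n ⇒ h·k2=z(1+4/5z)y_n
  y_{n+1}/y_n = 1 + 1/3z + 2/3z(1+4/5z) = 1 + z + 8/15z²
  Hence R(z) = 1 + z + 8/15z².

Solve |R(x)|<1 on ℝ⁻.
x=-0.72: |R|=0.5565
R=1: x+8/15x²=0 ⇒ x=−15/8=-1.8750; min R=1−1/(4·8/15)=0.5312>−1
Confirm numerically:
  x=-1.605: |R|=0.76888 <1
  x=-1.255: |R|=0.58501 <1
  x=-1.076: |R|=0.54148 <1
  x=-0.952: |R|=0.53136 <1
  x=-2.170: |R|=1.34141 >1
  x=-2.160: |R|=1.32832 >1
  x=-2.003: |R|=1.13674 >1
Interval (-1.8750, 0).

left endpoint -1.8750.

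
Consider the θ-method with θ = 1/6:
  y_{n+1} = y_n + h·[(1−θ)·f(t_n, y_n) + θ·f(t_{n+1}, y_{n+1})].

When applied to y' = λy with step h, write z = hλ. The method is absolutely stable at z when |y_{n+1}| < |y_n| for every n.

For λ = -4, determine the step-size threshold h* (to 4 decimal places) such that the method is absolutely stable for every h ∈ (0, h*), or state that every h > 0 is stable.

With y'=λy (z=hλ):
  y_{n+1} = y_n + z·[5/6·y_n + 1/6·y_{n+1}] ⇒ (1 − 1/6z)y_{n+1} = (1 + 5/6z)y_n
  so R(z) = (1 + 5/6z)/(1 − 1/6z).

Solve |R(x)|<1 on ℝ⁻.
x=-1.11: |R|=0.0633
R=−1: 1+5/6x = −1+1/6x ⇒ -2/3x=2 ⇒ x=2/(-2/3)=-3.0000
Confirm numerically:
  x=-2.494: |R|=0.76171 <1
  x=-2.129: |R|=0.57141 <1
  x=-1.537: |R|=0.22356 <1
  x=-3.541: |R|=1.22681 >1
  x=-3.033: |R|=1.01461 >1
So |R|<1 on (-3.0000, 0).

(-3.0000,0); λ=-4 ⇒ h* = (3)/4 = 0.7500.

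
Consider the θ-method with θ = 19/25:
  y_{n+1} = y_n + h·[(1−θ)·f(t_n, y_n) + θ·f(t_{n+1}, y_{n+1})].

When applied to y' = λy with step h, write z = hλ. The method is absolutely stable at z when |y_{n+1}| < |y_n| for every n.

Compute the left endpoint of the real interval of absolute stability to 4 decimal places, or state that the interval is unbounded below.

With y'=λy (z=hλ):
  y_{n+1} = y_n + z·[6/25·y_n + 19/25·y_{n+1}] ⇒ (1 − 19/25z)y_{n+1} = (1 + 6/25z)y_n
  Hence R(z) = (1 + 6/25z)/(1 − 19/25z).

Solve |R(x)|<1 on ℝ⁻.
x=-0.88: |R|=0.4727
x=-2: |R|=0.2063
x=-10: |R|=0.1628
x=-100: |R|=0.2987
θ=19/25≥1/2 ⇒ |1+6/25x|<|1−19/25x| ∀x<0 ⇒ stable on all of ℝ⁻.

unbounded; (−∞, 0).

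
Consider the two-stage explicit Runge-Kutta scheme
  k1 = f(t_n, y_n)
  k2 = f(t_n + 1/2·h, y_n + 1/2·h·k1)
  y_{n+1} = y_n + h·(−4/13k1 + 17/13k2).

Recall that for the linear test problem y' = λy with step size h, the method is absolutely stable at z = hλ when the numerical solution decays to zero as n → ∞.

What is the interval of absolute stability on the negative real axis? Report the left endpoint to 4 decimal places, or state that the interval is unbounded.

(-1.5294, 0).

With y'=λy (z=hλ):
  k1=λy_n ⇒ h·k1=z·y_n;  k2=λ(1+1/2z)y_n ⇒ h·k2=z(1+1/2z)y_n
  y_{n+1}/y_n = 1 − 4/13z + 17/13z(1+1/2z) = 1 + z + 17/26z²
  so R(z) = 1 + z + 17/26z².

Boundary: |R(x)|=1, x<0.
x=-1.61: |R|=1.0848
R=1: x+17/26x²=0 ⇒ x=−26/17=-1.5294; min R=1−1/(4·17/26)=0.6176>−1
Confirm numerically:
  x=-1.415: |R|=0.89415 <1
  x=-1.017: |R|=0.65927 <1
  x=-0.727: |R|=0.61858 <1
  x=-2.008: |R|=1.62835 >1
  x=-1.679: |R|=1.16422 >1
  x=-1.565: |R|=1.03642 >1
Stable set (-1.5294, 0).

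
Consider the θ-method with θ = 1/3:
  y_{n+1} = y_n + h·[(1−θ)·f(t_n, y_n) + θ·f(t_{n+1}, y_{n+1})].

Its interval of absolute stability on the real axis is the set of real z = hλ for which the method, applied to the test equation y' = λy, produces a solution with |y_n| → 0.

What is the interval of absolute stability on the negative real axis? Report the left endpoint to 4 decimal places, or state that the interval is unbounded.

(-6.0000, 0).

Set f=λy, z=hλ:
  y_{n+1} = y_n + z·[2/3·y_n + 1/3·y_{n+1}] ⇒ (1 − 1/3z)y_{n+1} = (1 + 2/3z)y_n
  Hence R(z) = (1 + 2/3z)/(1 − 1/3z).

Boundary: |R(x)|=1, x<0.
x=-1.33: |R|=0.0785
R=−1: 1+2/3x = −1+1/3x ⇒ -1/3x=2 ⇒ x=2/(-1/3)=-6.0000
Confirm numerically:
  x=-5.793: |R|=0.97646 <1
  x=-5.642: |R|=0.95857 <1
  x=-4.598: |R|=0.81548 <1
  x=-3.803: |R|=0.67705 <1
  x=-6.141: |R|=1.01543 >1
  x=-6.085: |R|=1.00936 >1
  x=-6.025: |R|=1.00277 >1
Stable set (-6.0000, 0).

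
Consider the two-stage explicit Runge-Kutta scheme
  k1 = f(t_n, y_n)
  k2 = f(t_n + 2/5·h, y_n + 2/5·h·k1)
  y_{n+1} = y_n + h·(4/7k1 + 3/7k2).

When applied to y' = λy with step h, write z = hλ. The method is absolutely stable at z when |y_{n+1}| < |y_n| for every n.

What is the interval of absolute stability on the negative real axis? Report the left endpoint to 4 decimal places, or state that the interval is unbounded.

(-5.8333, 0).

Test eqn y'=λy, z=hλ:
  k1=λy_n ⇒ h·k1=z·y_n;  k2=λ(1+2/5z)y_n ⇒ h·k2=z(1+2/5z)y_n
  y_{n+1}/y_n = 1 + 4/7z + 3/7z(1+2/5z) = 1 + z + 6/35z²
  ⇒ R(z) = 1 + z + 6/35z².

Need |R(x)|<1, x<0.
x=-0.74: |R|=0.3539
R=1: x+6/35x²=0 ⇒ x=−35/6=-5.8333; min R=1−1/(4·6/35)=-0.4583>−1
Confirm numerically:
  x=-5.745: |R|=0.91300 <1
  x=-3.567: |R|=0.38583 <1
  x=-2.743: |R|=0.45316 <1
  x=-6.323: |R|=1.53077 >1
  x=-6.022: |R|=1.19477 >1
  x=-6.001: |R|=1.17249 >1
So |R|<1 on (-5.8333, 0).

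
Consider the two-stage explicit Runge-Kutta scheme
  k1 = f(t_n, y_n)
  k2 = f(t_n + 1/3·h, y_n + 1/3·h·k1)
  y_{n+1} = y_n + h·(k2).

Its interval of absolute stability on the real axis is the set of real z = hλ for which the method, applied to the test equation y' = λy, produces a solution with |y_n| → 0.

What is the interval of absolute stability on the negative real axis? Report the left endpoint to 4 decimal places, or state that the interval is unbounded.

With y'=λy (z=hλ):
  k1=λy_n ⇒ h·k1=z·y_n;  k2=λ(1+1/3z)y_n ⇒ h·k2=z(1+1/3z)y_n
  y_{n+1}/y_n = 1 + z(1+1/3z) = 1 + z + 1/3z²
  Hence R(z) = 1 + z + 1/3z².

Need |R(x)|<1, x<0.
x=-1.8: |R|=0.2800
R=1: x+1/3x²=0 ⇒ x=−3=-3.0000; min R=1−1/(4·1/3)=0.2500>−1
Confirm numerically:
  x=-2.955: |R|=0.95567 <1
  x=-2.210: |R|=0.41803 <1
  x=-1.832: |R|=0.28674 <1
  x=-1.333: |R|=0.25930 <1
  x=-3.374: |R|=1.42063 >1
  x=-3.142: |R|=1.14872 >1
  x=-3.068: |R|=1.06954 >1
Stable set (-3.0000, 0).

(-3.0000, 0).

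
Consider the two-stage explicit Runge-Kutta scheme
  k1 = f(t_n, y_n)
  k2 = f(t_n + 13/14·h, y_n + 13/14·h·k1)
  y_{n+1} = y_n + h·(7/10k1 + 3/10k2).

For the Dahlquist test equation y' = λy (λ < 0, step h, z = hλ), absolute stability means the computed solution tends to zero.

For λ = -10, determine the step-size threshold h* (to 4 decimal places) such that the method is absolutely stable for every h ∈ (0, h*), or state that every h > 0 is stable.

(-3.5897,0); λ=-10 ⇒ h* = (140/39)/10 = 0.3590.

With y'=λy (z=hλ):
  k1=λy_n ⇒ h·k1=z·y_n;  k2=λ(1+13/14z)y_n ⇒ h·k2=z(1+13/14z)y_n
  y_{n+1}/y_n = 1 + 7/10z + 3/10z(1+13/14z) = 1 + z + 39/140z²
  R(z) = 1 + z + 39/140z².

Solve |R(x)|<1 on ℝ⁻.
x=-1.41: |R|=0.1438
R=1: x+39/140x²=0 ⇒ x=−140/39=-3.5897; min R=1−1/(4·39/140)=0.1026>−1
Confirm numerically:
  x=-2.083: |R|=0.12569 <1
  x=-2.063: |R|=0.12259 <1
  x=-1.466: |R|=0.13269 <1
  x=-4.175: |R|=1.68067 >1
  x=-3.949: |R|=1.39521 >1
  x=-3.747: |R|=1.16415 >1
Interval (-3.5897, 0).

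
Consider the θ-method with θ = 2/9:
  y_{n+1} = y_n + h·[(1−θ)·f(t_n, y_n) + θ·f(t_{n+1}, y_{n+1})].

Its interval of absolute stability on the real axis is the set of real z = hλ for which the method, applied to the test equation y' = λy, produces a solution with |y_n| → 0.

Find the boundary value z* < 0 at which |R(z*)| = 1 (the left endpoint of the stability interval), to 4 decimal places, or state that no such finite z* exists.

z* = -3.6000.

On y'=λy, z=hλ:
  y_{n+1} = y_n + z·[7/9·y_n + 2/9·y_{n+1}] ⇒ (1 − 2/9z)y_{n+1} = (1 + 7/9z)y_n
  ⇒ R(z) = (1 + 7/9z)/(1 − 2/9z).

Boundary: |R(x)|=1, x<0.
x=-0.94: |R|=0.2224
R=−1: 1+7/9x = −1+2/9x ⇒ -5/9x=2 ⇒ x=2/(-5/9)=-3.6000
Confirm numerically:
  x=-3.502: |R|=0.96938 <1
  x=-2.958: |R|=0.78479 <1
  x=-2.420: |R|=0.57370 <1
  x=-1.911: |R|=0.34137 <1
  x=-4.075: |R|=1.13848 >1
  x=-3.958: |R|=1.10582 >1
  x=-3.753: |R|=1.04635 >1
Interval (-3.6000, 0).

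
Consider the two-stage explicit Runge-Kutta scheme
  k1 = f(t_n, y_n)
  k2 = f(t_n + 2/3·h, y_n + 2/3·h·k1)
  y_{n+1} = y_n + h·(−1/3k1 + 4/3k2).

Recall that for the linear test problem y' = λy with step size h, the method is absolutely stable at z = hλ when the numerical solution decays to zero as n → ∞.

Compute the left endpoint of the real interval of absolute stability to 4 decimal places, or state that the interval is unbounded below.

left endpoint -1.1250.

With y'=λy (z=hλ):
  k1=λy_n ⇒ h·k1=z·y_n;  k2=λ(1+2/3z)y_n ⇒ h·k2=z(1+2/3z)y_n
  y_{n+1}/y_n = 1 − 1/3z + 4/3z(1+2/3z) = 1 + z + 8/9z²
  Hence R(z) = 1 + z + 8/9z².

Boundary: |R(x)|=1, x<0.
x=-1.21: |R|=1.0914
R=1: x+8/9x²=0 ⇒ x=−9/8=-1.1250; min R=1−1/(4·8/9)=0.7188>−1
Confirm numerically:
  x=-0.795: |R|=0.76680 <1
  x=-0.682: |R|=0.73144 <1
  x=-0.531: |R|=0.71963 <1
  x=-1.507: |R|=1.51171 >1
  x=-1.455: |R|=1.42680 >1
  x=-1.342: |R|=1.25886 >1
Stable set (-1.1250, 0).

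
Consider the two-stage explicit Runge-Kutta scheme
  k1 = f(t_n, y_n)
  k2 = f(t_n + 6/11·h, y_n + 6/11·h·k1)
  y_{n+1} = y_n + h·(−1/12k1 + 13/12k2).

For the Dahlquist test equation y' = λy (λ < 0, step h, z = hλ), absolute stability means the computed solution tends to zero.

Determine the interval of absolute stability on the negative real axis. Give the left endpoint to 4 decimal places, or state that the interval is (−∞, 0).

Set f=λy, z=hλ:
  k1=λy_n ⇒ h·k1=z·y_n;  k2=λ(1+6/11z)y_n ⇒ h·k2=z(1+6/11z)y_n
  y_{n+1}/y_n = 1 − 1/12z + 13/12z(1+6/11z) = 1 + z + 13/22z²
  R(z) = 1 + z + 13/22z².

Solve |R(x)|<1 on ℝ⁻.
x=-1.21: |R|=0.6551
R=1: x+13/22x²=0 ⇒ x=−22/13=-1.6923; min R=1−1/(4·13/22)=0.5769>−1
Confirm numerically:
  x=-1.518: |R|=0.84365 <1
  x=-1.467: |R|=0.80469 <1
  x=-1.099: |R|=0.61470 <1
  x=-0.971: |R|=0.58613 <1
  x=-1.966: |R|=1.31796 >1
  x=-1.818: |R|=1.13503 >1
  x=-1.769: |R|=1.08017 >1
So |R|<1 on (-1.6923, 0).

(-1.6923, 0).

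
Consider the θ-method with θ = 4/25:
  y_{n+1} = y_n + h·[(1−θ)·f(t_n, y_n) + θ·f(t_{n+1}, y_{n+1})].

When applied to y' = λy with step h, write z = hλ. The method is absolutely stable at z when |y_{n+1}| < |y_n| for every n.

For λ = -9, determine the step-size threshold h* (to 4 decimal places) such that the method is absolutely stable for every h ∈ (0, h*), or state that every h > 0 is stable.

Test eqn y'=λy, z=hλ:
  y_{n+1} = y_n + z·[21/25·y_n + 4/25·y_{n+1}] ⇒ (1 − 4/25z)y_{n+1} = (1 + 21/25z)y_n
  so R(z) = (1 + 21/25z)/(1 − 4/25z).

Solve |R(x)|<1 on ℝ⁻.
x=-0.43: |R|=0.5977
R=−1: 1+21/25x = −1+4/25x ⇒ -17/25x=2 ⇒ x=2/(-17/25)=-2.9412
Confirm numerically:
  x=-2.879: |R|=0.97105 <1
  x=-2.019: |R|=0.52603 <1
  x=-1.374: |R|=0.12638 <1
  x=-3.242: |R|=1.13469 >1
  x=-3.188: |R|=1.11115 >1
Interval (-2.9412, 0).

(-2.9412,0); λ=-9 ⇒ h* = (50/17)/9 = 0.3268.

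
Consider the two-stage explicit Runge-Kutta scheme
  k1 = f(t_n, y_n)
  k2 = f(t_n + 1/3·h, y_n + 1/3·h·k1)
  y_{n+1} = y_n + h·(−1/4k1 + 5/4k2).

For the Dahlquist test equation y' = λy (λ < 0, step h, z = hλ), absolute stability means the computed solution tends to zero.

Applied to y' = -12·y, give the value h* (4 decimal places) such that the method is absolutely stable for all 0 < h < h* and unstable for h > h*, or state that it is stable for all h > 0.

Test eqn y'=λy, z=hλ:
  k1=λy_n ⇒ h·k1=z·y_n;  k2=λ(1+1/3z)y_n ⇒ h·k2=z(1+1/3z)y_n
  y_{n+1}/y_n = 1 − 1/4z + 5/4z(1+1/3z) = 1 + z + 5/12z²
  R(z) = 1 + z + 5/12z².

Boundary: |R(x)|=1, x<0.
x=-1.75: |R|=0.5260
R=1: x+5/12x²=0 ⇒ x=−12/5=-2.4000; min R=1−1/(4·5/12)=0.4000>−1
Confirm numerically:
  x=-1.603: |R|=0.46767 <1
  x=-1.058: |R|=0.40840 <1
  x=-1.013: |R|=0.41457 <1
  x=-0.985: |R|=0.41926 <1
  x=-2.790: |R|=1.45338 >1
  x=-2.436: |R|=1.03654 >1
Stable set (-2.4000, 0).

(-2.4000,0); λ=-12 ⇒ h* = (12/5)/12 = 0.2000.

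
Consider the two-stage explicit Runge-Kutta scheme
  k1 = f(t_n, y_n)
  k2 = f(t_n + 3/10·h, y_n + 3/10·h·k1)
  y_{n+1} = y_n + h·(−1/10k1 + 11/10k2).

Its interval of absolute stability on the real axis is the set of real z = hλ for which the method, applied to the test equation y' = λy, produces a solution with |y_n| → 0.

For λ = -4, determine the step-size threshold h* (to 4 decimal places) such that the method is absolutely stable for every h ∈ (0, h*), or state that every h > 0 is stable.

With y'=λy (z=hλ):
  k1=λy_n ⇒ h·k1=z·y_n;  k2=λ(1+3/10z)y_n ⇒ h·k2=z(1+3/10z)y_n
  y_{n+1}/y_n = 1 − 1/10z + 11/10z(1+3/10z) = 1 + z + 33/100z²
  R(z) = 1 + z + 33/100z².

Find x<0 with |R(x)|<1.
x=-0.79: |R|=0.4160
R=1: x+33/100x²=0 ⇒ x=−100/33=-3.0303; min R=1−1/(4·33/100)=0.2424>−1
Confirm numerically:
  x=-1.940: |R|=0.30199 <1
  x=-1.559: |R|=0.24306 <1
  x=-1.341: |R|=0.25243 <1
  x=-1.246: |R|=0.26633 <1
  x=-3.225: |R|=1.20721 >1
  x=-3.096: |R|=1.06712 >1
Interval (-3.0303, 0).

(-3.0303,0); λ=-4 ⇒ h* = (100/33)/4 = 0.7576.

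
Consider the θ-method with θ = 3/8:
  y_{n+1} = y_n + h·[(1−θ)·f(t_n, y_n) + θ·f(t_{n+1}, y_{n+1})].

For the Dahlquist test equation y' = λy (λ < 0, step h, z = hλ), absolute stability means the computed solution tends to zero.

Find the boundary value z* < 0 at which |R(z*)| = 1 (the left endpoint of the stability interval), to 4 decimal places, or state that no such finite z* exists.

left endpoint -8.0000.

Test eqn y'=λy, z=hλ:
  y_{n+1} = y_n + z·[5/8·y_n + 3/8·y_{n+1}] ⇒ (1 − 3/8z)y_{n+1} = (1 + 5/8z)y_n
  Hence R(z) = (1 + 5/8z)/(1 − 3/8z).

Find x<0 with |R(x)|<1.
x=-1.17: |R|=0.1868
R=−1: 1+5/8x = −1+3/8x ⇒ -1/4x=2 ⇒ x=2/(-1/4)=-8.0000
Confirm numerically:
  x=-6.975: |R|=0.92913 <1
  x=-5.993: |R|=0.84549 <1
  x=-5.174: |R|=0.75971 <1
  x=-3.349: |R|=0.48457 <1
  x=-8.573: |R|=1.03399 >1
  x=-8.103: |R|=1.00638 >1
Stable set (-8.0000, 0).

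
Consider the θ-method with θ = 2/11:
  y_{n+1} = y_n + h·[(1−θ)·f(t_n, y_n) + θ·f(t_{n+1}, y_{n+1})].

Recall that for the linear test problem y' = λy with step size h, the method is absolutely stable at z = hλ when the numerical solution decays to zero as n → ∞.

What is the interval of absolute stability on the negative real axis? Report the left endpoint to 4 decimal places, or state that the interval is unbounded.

On y'=λy, z=hλ:
  y_{n+1} = y_n + z·[9/11·y_n + 2/11·y_{n+1}] ⇒ (1 − 2/11z)y_{n+1} = (1 + 9/11z)y_n
  so R(z) = (1 + 9/11z)/(1 − 2/11z).

Boundary: |R(x)|=1, x<0.
x=-1.58: |R|=0.2274
R=−1: 1+9/11x = −1+2/11x ⇒ -7/11x=2 ⇒ x=2/(-7/11)=-3.1429
Confirm numerically:
  x=-2.723: |R|=0.82129 <1
  x=-1.789: |R|=0.34991 <1
  x=-1.436: |R|=0.13870 <1
  x=-3.727: |R|=1.22158 >1
  x=-3.406: |R|=1.10341 >1
Interval (-3.1429, 0).

z∈(-3.1429,0).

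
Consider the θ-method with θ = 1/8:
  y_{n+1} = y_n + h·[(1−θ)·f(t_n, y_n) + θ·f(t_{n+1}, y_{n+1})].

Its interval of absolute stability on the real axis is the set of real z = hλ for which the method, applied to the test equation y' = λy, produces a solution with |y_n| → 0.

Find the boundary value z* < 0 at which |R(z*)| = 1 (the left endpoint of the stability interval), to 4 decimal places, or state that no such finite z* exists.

With y'=λy (z=hλ):
  y_{n+1} = y_n + z·[7/8·y_n + 1/8·y_{n+1}] ⇒ (1 − 1/8z)y_{n+1} = (1 + 7/8z)y_n
  so R(z) = (1 + 7/8z)/(1 − 1/8z).

Boundary: |R(x)|=1, x<0.
x=-0.62: |R|=0.4246
R=−1: 1+7/8x = −1+1/8x ⇒ -3/4x=2 ⇒ x=2/(-3/4)=-2.6667
Confirm numerically:
  x=-2.189: |R|=0.71872 <1
  x=-1.826: |R|=0.48667 <1
  x=-1.212: |R|=0.05254 <1
  x=-1.093: |R|=0.03838 <1
  x=-2.848: |R|=1.10029 >1
  x=-2.705: |R|=1.02149 >1
  x=-2.700: |R|=1.01869 >1
So |R|<1 on (-2.6667, 0).

left endpoint -2.6667.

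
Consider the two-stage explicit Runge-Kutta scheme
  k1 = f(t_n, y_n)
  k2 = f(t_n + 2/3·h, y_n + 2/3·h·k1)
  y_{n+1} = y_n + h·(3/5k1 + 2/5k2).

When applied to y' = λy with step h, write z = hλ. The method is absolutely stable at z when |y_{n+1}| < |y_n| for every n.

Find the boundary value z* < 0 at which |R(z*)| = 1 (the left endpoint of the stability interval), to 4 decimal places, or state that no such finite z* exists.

Test eqn y'=λy, z=hλ:
  k1=λy_n ⇒ h·k1=z·y_n;  k2=λ(1+2/3z)y_n ⇒ h·k2=z(1+2/3z)y_n
  y_{n+1}/y_n = 1 + 3/5z + 2/5z(1+2/3z) = 1 + z + 4/15z²
  ⇒ R(z) = 1 + z + 4/15z².

Solve |R(x)|<1 on ℝ⁻.
x=-0.92: |R|=0.3057
R=1: x+4/15x²=0 ⇒ x=−15/4=-3.7500; min R=1−1/(4·4/15)=0.0625>−1
Confirm numerically:
  x=-3.609: |R|=0.86430 <1
  x=-3.028: |R|=0.41701 <1
  x=-2.836: |R|=0.30877 <1
  x=-4.089: |R|=1.36965 >1
  x=-3.933: |R|=1.19193 >1
So |R|<1 on (-3.7500, 0).

left endpoint -3.7500.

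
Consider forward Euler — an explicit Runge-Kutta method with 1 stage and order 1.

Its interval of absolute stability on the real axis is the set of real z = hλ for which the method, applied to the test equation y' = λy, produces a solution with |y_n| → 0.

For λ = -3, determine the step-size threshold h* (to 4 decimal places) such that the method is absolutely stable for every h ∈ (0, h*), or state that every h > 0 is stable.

Test eqn y'=λy, z=hλ:
  order 1, 1-stage ⇒ R(z)=1+z
  (e.g. R(-0.39)=0.61000, |R|=0.61000)

Boundary: |R(x)|=1, x<0.
x=-0.39: |R|=0.6100
|R(-1.76)|=0.7600 |R(-1.17)|=0.1700
Bisect:
  x_lo=-2.4962 |R|=1.4962  x_hi=-0.1657 |R|=0.8343
  mid=-1.33099 |R|=0.33099 →hi
  mid=-1.91362 |R|=0.91362 →hi
  mid=-2.20493 |R|=1.20493 →lo
  mid=-2.05928 |R|=1.05928 →lo
  mid=-1.98645 |R|=0.98645 →hi
  mid=-2.02286 |R|=1.02286 →lo
  mid=-2.00466 |R|=1.00466 →lo
  mid=-1.99555 |R|=0.99555 →hi
  ...
  [-2.00010,-1.99996] ⇒ x*=-2.0000
Interval (-2.0000, 0).

(-2.0000,0); λ=-3 ⇒ h* = 0.6667.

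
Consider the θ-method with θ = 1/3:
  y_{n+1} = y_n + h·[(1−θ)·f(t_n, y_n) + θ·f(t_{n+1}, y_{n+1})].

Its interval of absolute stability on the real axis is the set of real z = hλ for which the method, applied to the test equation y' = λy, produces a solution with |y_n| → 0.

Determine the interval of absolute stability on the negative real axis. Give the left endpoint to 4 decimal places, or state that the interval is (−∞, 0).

z∈(-6.0000,0).

Set f=λy, z=hλ:
  y_{n+1} = y_n + z·[2/3·y_n + 1/3·y_{n+1}] ⇒ (1 − 1/3z)y_{n+1} = (1 + 2/3z)y_n
  Hence R(z) = (1 + 2/3z)/(1 − 1/3z).

Find x<0 with |R(x)|<1.
x=-1.31: |R|=0.0882
R=−1: 1+2/3x = −1+1/3x ⇒ -1/3x=2 ⇒ x=2/(-1/3)=-6.0000
Confirm numerically:
  x=-5.628: |R|=0.95688 <1
  x=-3.554: |R|=0.62679 <1
  x=-3.070: |R|=0.51730 <1
  x=-2.906: |R|=0.47613 <1
  x=-6.452: |R|=1.04782 >1
  x=-6.408: |R|=1.04337 >1
  x=-6.260: |R|=1.02808 >1
Interval (-6.0000, 0).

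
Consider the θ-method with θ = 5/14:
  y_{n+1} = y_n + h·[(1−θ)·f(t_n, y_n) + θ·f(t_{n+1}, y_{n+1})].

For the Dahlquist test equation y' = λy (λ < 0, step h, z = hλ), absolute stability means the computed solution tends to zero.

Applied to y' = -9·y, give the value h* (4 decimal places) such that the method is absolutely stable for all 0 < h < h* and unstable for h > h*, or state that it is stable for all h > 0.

(-7.0000,0); λ=-9 ⇒ h* = (7)/9 = 0.7778.

With y'=λy (z=hλ):
  y_{n+1} = y_n + z·[9/14·y_n + 5/14·y_{n+1}] ⇒ (1 − 5/14z)y_{n+1} = (1 + 9/14z)y_n
  R(z) = (1 + 9/14z)/(1 − 5/14z).

Solve |R(x)|<1 on ℝ⁻.
x=-1.01: |R|=0.2577
R=−1: 1+9/14x = −1+5/14x ⇒ -2/7x=2 ⇒ x=2/(-2/7)=-7.0000
Confirm numerically:
  x=-6.349: |R|=0.94308 <1
  x=-5.402: |R|=0.84414 <1
  x=-5.264: |R|=0.82778 <1
  x=-4.978: |R|=0.79203 <1
  x=-7.388: |R|=1.03047 >1
  x=-7.381: |R|=1.02994 >1
  x=-7.373: |R|=1.02933 >1
Stable set (-7.0000, 0).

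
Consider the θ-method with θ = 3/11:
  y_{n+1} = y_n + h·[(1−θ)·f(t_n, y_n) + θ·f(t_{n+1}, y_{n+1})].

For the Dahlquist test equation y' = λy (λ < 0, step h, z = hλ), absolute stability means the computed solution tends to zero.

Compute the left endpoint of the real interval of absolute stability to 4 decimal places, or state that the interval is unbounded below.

left endpoint -4.4000.

Set f=λy, z=hλ:
  y_{n+1} = y_n + z·[8/11·y_n + 3/11·y_{n+1}] ⇒ (1 − 3/11z)y_{n+1} = (1 + 8/11z)y_n
  ⇒ R(z) = (1 + 8/11z)/(1 − 3/11z).

Need |R(x)|<1, x<0.
x=-1.78: |R|=0.1983
R=−1: 1+8/11x = −1+3/11x ⇒ -5/11x=2 ⇒ x=2/(-5/11)=-4.4000
Confirm numerically:
  x=-3.278: |R|=0.73073 <1
  x=-2.602: |R|=0.52196 <1
  x=-2.078: |R|=0.32633 <1
  x=-2.021: |R|=0.30288 <1
  x=-4.920: |R|=1.10093 >1
  x=-4.721: |R|=1.06378 >1
Interval (-4.4000, 0).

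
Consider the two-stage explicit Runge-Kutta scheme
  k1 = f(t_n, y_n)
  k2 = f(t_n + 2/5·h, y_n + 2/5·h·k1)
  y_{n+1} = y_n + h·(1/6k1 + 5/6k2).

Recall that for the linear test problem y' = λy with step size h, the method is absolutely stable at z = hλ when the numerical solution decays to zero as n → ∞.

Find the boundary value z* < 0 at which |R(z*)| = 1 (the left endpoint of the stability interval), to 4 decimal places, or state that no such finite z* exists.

left endpoint -3.0000.

On y'=λy, z=hλ:
  k1=λy_n ⇒ h·k1=z·y_n;  k2=λ(1+2/5z)y_n ⇒ h·k2=z(1+2/5z)y_n
  y_{n+1}/y_n = 1 + 1/6z + 5/6z(1+2/5z) = 1 + z + 1/3z²
  Hence R(z) = 1 + z + 1/3z².

Find x<0 with |R(x)|<1.
x=-0.68: |R|=0.4741
R=1: x+1/3x²=0 ⇒ x=−3=-3.0000; min R=1−1/(4·1/3)=0.2500>−1
Confirm numerically:
  x=-2.636: |R|=0.68017 <1
  x=-2.128: |R|=0.38146 <1
  x=-1.766: |R|=0.27359 <1
  x=-3.477: |R|=1.55284 >1
  x=-3.164: |R|=1.17297 >1
Stable set (-3.0000, 0).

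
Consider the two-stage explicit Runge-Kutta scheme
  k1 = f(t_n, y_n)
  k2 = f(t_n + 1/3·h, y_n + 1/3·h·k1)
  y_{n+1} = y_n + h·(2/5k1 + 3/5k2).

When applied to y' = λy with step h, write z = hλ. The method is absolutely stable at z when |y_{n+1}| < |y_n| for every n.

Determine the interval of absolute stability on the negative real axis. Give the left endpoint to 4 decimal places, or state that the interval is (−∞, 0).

Set f=λy, z=hλ:
  k1=λy_n ⇒ h·k1=z·y_n;  k2=λ(1+1/3z)y_n ⇒ h·k2=z(1+1/3z)y_n
  y_{n+1}/y_n = 1 + 2/5z + 3/5z(1+1/3z) = 1 + z + 1/5z²
  ⇒ R(z) = 1 + z + 1/5z².

Solve |R(x)|<1 on ℝ⁻.
x=-1.69: |R|=0.1188
R=1: x+1/5x²=0 ⇒ x=−5=-5.0000; min R=1−1/(4·1/5)=-0.2500>−1
Confirm numerically:
  x=-4.019: |R|=0.21147 <1
  x=-2.273: |R|=0.23969 <1
  x=-2.125: |R|=0.22187 <1
  x=-5.137: |R|=1.14075 >1
  x=-5.032: |R|=1.03220 >1
Interval (-5.0000, 0).

z∈(-5.0000,0).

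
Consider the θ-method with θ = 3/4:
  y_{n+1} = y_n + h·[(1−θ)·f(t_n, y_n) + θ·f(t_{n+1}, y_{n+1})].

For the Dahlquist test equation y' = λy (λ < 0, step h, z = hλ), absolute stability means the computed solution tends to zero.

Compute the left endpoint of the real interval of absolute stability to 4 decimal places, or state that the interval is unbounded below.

(−∞, 0) — no finite endpoint.

With y'=λy (z=hλ):
  y_{n+1} = y_n + z·[1/4·y_n + 3/4·y_{n+1}] ⇒ (1 − 3/4z)y_{n+1} = (1 + 1/4z)y_n
  so R(z) = (1 + 1/4z)/(1 − 3/4z).

Boundary: |R(x)|=1, x<0.
x=-0.36: |R|=0.7165
x=-2: |R|=0.2000
x=-10: |R|=0.1765
x=-100: |R|=0.3158
θ=3/4≥1/2 ⇒ |1+1/4x|<|1−3/4x| ∀x<0 ⇒ stable on all of ℝ⁻.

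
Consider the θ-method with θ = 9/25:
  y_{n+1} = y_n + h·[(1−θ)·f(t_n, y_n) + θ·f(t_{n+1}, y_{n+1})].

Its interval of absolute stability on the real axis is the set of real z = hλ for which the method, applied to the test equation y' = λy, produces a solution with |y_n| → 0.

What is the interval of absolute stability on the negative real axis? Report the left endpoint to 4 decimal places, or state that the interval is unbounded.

(-7.1429, 0).

Set f=λy, z=hλ:
  y_{n+1} = y_n + z·[16/25·y_n + 9/25·y_{n+1}] ⇒ (1 − 9/25z)y_{n+1} = (1 + 16/25z)y_n
  so R(z) = (1 + 16/25z)/(1 − 9/25z).

Find x<0 with |R(x)|<1.
x=-1.72: |R|=0.0623
R=−1: 1+16/25x = −1+9/25x ⇒ -7/25x=2 ⇒ x=2/(-7/25)=-7.1429
Confirm numerically:
  x=-5.031: |R|=0.78965 <1
  x=-4.714: |R|=0.74784 <1
  x=-4.434: |R|=0.70785 <1
  x=-7.677: |R|=1.03974 >1
  x=-7.336: |R|=1.01485 >1
Interval (-7.1429, 0).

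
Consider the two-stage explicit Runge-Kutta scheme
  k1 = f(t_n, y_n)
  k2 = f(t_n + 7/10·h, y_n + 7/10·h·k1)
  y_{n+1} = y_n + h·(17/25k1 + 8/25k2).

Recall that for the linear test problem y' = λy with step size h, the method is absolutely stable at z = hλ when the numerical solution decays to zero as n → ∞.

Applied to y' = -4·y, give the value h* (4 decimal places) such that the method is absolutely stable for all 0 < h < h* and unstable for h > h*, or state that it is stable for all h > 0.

(-4.4643,0); λ=-4 ⇒ h* = (125/28)/4 = 1.1161.

Set f=λy, z=hλ:
  k1=λy_n ⇒ h·k1=z·y_n;  k2=λ(1+7/10z)y_n ⇒ h·k2=z(1+7/10z)y_n
  y_{n+1}/y_n = 1 + 17/25z + 8/25z(1+7/10z) = 1 + z + 28/125z²
  so R(z) = 1 + z + 28/125z².

Need |R(x)|<1, x<0.
x=-1.65: |R|=0.0402
R=1: x+28/125x²=0 ⇒ x=−125/28=-4.4643; min R=1−1/(4·28/125)=-0.1161>−1
Confirm numerically:
  x=-3.937: |R|=0.53499 <1
  x=-3.550: |R|=0.27296 <1
  x=-3.262: |R|=0.12150 <1
  x=-5.025: |R|=1.63114 >1
  x=-4.695: |R|=1.24264 >1
So |R|<1 on (-4.4643, 0).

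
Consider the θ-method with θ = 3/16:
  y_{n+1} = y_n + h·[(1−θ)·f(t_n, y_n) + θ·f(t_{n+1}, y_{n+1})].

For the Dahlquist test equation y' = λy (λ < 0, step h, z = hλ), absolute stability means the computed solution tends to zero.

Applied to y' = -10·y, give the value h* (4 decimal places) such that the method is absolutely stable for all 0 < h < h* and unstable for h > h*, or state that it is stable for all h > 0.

(-3.2000,0); λ=-10 ⇒ h* = (16/5)/10 = 0.3200.

With y'=λy (z=hλ):
  y_{n+1} = y_n + z·[13/16·y_n + 3/16·y_{n+1}] ⇒ (1 − 3/16z)y_{n+1} = (1 + 13/16z)y_n
  ⇒ R(z) = (1 + 13/16z)/(1 − 3/16z).

Need |R(x)|<1, x<0.
x=-0.79: |R|=0.3119
R=−1: 1+13/16x = −1+3/16x ⇒ -5/8x=2 ⇒ x=2/(-5/8)=-3.2000
Confirm numerically:
  x=-2.041: |R|=0.47611 <1
  x=-1.779: |R|=0.33402 <1
  x=-1.742: |R|=0.31311 <1
  x=-1.450: |R|=0.14005 <1
  x=-3.395: |R|=1.07447 >1
  x=-3.372: |R|=1.06586 >1
  x=-3.281: |R|=1.03134 >1
Interval (-3.2000, 0).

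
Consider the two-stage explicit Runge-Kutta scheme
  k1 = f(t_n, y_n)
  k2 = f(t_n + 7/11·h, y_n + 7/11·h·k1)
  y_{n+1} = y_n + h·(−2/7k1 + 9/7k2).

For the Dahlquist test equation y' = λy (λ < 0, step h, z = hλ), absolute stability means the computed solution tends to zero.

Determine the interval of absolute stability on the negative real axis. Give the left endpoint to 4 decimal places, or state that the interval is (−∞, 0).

z∈(-1.2222,0).

Set f=λy, z=hλ:
  k1=λy_n ⇒ h·k1=z·y_n;  k2=λ(1+7/11z)y_n ⇒ h·k2=z(1+7/11z)y_n
  y_{n+1}/y_n = 1 − 2/7z + 9/7z(1+7/11z) = 1 + z + 9/11z²
  R(z) = 1 + z + 9/11z².

Find x<0 with |R(x)|<1.
x=-0.61: |R|=0.6944
R=1: x+9/11x²=0 ⇒ x=−11/9=-1.2222; min R=1−1/(4·9/11)=0.6944>−1
Confirm numerically:
  x=-0.878: |R|=0.75272 <1
  x=-0.600: |R|=0.69455 <1
  x=-0.512: |R|=0.70248 <1
  x=-1.686: |R|=1.63976 >1
  x=-1.635: |R|=1.55218 >1
  x=-1.412: |R|=1.21925 >1
Interval (-1.2222, 0).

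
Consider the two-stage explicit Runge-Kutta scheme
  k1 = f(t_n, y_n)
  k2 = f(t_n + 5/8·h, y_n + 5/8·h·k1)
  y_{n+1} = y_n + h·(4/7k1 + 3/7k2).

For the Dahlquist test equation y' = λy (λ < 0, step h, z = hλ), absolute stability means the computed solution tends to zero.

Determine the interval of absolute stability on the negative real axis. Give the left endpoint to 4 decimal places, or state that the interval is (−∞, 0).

On y'=λy, z=hλ:
  k1=λy_n ⇒ h·k1=z·y_n;  k2=λ(1+5/8z)y_n ⇒ h·k2=z(1+5/8z)y_n
  y_{n+1}/y_n = 1 + 4/7z + 3/7z(1+5/8z) = 1 + z + 15/56z²
  R(z) = 1 + z + 15/56z².

Boundary: |R(x)|=1, x<0.
x=-1.58: |R|=0.0887
R=1: x+15/56x²=0 ⇒ x=−56/15=-3.7333; min R=1−1/(4·15/56)=0.0667>−1
Confirm numerically:
  x=-3.379: |R|=0.67930 <1
  x=-2.535: |R|=0.18631 <1
  x=-1.859: |R|=0.06668 <1
  x=-1.736: |R|=0.07124 <1
  x=-4.315: |R|=1.67229 >1
  x=-4.246: |R|=1.58307 >1
Interval (-3.7333, 0).

z∈(-3.7333,0).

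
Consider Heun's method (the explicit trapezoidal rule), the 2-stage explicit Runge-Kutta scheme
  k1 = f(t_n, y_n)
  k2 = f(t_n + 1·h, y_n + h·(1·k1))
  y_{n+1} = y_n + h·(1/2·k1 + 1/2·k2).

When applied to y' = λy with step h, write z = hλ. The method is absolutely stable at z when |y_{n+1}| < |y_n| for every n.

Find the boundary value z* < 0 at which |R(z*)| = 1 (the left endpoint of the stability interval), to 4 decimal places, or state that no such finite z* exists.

On y'=λy, z=hλ:
  order 2, 2-stage ⇒ R(z)=1+z+z^2/2
  (e.g. R(-1.78)=0.80420, |R|=0.80420)

Boundary: |R(x)|=1, x<0.
x=-1.78: |R|=0.8042
|R(-1.55)|=0.6513 |R(-1.16)|=0.5128 |R(-1.12)|=0.5072
Bisect:
  x_lo=-2.3644 |R|=1.4307  x_hi=-0.3564 |R|=0.7071
  mid=-1.36039 |R|=0.56494 →hi
  mid=-1.86238 |R|=0.87185 →hi
  mid=-2.11337 |R|=1.11979 →lo
  mid=-1.98787 |R|=0.98794 →hi
  mid=-2.05062 |R|=1.05190 →lo
  mid=-2.01925 |R|=1.01943 →lo
  mid=-2.00356 |R|=1.00356 →lo
  mid=-1.99571 |R|=0.99572 →hi
  ...
  [-2.00000,-1.99988] ⇒ x*=-2.0000
So |R|<1 on (-2.0000, 0).

z* = -2.0000.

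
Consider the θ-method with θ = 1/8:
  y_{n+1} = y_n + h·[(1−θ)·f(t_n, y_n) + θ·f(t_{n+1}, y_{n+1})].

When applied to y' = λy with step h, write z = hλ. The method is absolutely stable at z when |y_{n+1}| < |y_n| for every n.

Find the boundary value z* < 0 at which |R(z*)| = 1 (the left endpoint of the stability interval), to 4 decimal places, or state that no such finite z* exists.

Set f=λy, z=hλ:
  y_{n+1} = y_n + z·[7/8·y_n + 1/8·y_{n+1}] ⇒ (1 − 1/8z)y_{n+1} = (1 + 7/8z)y_n
  so R(z) = (1 + 7/8z)/(1 − 1/8z).

Boundary: |R(x)|=1, x<0.
x=-0.53: |R|=0.5029
R=−1: 1+7/8x = −1+1/8x ⇒ -3/4x=2 ⇒ x=2/(-3/4)=-2.6667
Confirm numerically:
  x=-2.500: |R|=0.90476 <1
  x=-2.297: |R|=0.78460 <1
  x=-2.074: |R|=0.64701 <1
  x=-3.235: |R|=1.30352 >1
  x=-2.760: |R|=1.05204 >1
Interval (-2.6667, 0).

left endpoint -2.6667.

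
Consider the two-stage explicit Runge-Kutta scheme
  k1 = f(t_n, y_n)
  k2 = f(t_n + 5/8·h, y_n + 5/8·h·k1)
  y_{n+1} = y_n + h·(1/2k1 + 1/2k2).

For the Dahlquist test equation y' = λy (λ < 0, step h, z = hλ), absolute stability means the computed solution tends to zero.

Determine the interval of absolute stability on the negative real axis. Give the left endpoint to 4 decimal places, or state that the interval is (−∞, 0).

Set f=λy, z=hλ:
  k1=λy_n ⇒ h·k1=z·y_n;  k2=λ(1+5/8z)y_n ⇒ h·k2=z(1+5/8z)y_n
  y_{n+1}/y_n = 1 + 1/2z + 1/2z(1+5/8z) = 1 + z + 5/16z²
  R(z) = 1 + z + 5/16z².

Boundary: |R(x)|=1, x<0.
x=-1.08: |R|=0.2845
R=1: x+5/16x²=0 ⇒ x=−16/5=-3.2000; min R=1−1/(4·5/16)=0.2000>−1
Confirm numerically:
  x=-2.283: |R|=0.34578 <1
  x=-1.699: |R|=0.20306 <1
  x=-1.599: |R|=0.20000 <1
  x=-3.622: |R|=1.47765 >1
  x=-3.512: |R|=1.34242 >1
Stable set (-3.2000, 0).

z∈(-3.2000,0).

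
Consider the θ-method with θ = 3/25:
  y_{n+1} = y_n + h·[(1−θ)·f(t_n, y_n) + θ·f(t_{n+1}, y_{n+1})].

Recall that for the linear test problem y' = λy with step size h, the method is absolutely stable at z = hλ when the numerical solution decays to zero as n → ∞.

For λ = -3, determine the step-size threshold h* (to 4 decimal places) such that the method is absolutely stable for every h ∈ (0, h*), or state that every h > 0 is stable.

(-2.6316,0); λ=-3 ⇒ h* = (50/19)/3 = 0.8772.

Test eqn y'=λy, z=hλ:
  y_{n+1} = y_n + z·[22/25·y_n + 3/25·y_{n+1}] ⇒ (1 − 3/25z)y_{n+1} = (1 + 22/25z)y_n
  R(z) = (1 + 22/25z)/(1 − 3/25z).

Need |R(x)|<1, x<0.
x=-1.66: |R|=0.3843
R=−1: 1+22/25x = −1+3/25x ⇒ -19/25x=2 ⇒ x=2/(-19/25)=-2.6316
Confirm numerically:
  x=-2.178: |R|=0.72671 <1
  x=-1.352: |R|=0.16327 <1
  x=-1.282: |R|=0.11107 <1
  x=-3.166: |R|=1.29434 >1
  x=-2.919: |R|=1.16177 >1
  x=-2.836: |R|=1.11591 >1
So |R|<1 on (-2.6316, 0).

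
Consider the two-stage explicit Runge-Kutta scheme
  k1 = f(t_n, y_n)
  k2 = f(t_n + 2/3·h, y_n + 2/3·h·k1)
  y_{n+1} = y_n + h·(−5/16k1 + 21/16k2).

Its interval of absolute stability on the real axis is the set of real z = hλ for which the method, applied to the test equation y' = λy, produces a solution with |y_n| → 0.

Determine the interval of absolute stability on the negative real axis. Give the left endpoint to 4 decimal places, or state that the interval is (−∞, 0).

z∈(-1.1429,0).

Test eqn y'=λy, z=hλ:
  k1=λy_n ⇒ h·k1=z·y_n;  k2=λ(1+2/3z)y_n ⇒ h·k2=z(1+2/3z)y_n
  y_{n+1}/y_n = 1 − 5/16z + 21/16z(1+2/3z) = 1 + z + 7/8z²
  R(z) = 1 + z + 7/8z².

Solve |R(x)|<1 on ℝ⁻.
x=-1.19: |R|=1.0491
R=1: x+7/8x²=0 ⇒ x=−8/7=-1.1429; min R=1−1/(4·7/8)=0.7143>−1
Confirm numerically:
  x=-1.090: |R|=0.94959 <1
  x=-0.657: |R|=0.72069 <1
  x=-0.525: |R|=0.71617 <1
  x=-1.664: |R|=1.75878 >1
  x=-1.339: |R|=1.22981 >1
Interval (-1.1429, 0).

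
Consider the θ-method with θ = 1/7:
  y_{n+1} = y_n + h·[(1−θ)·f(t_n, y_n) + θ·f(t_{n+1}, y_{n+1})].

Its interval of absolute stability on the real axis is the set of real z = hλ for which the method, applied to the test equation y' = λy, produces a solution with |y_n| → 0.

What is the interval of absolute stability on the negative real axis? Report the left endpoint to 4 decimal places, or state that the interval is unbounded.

Test eqn y'=λy, z=hλ:
  y_{n+1} = y_n + z·[6/7·y_n + 1/7·y_{n+1}] ⇒ (1 − 1/7z)y_{n+1} = (1 + 6/7z)y_n
  so R(z) = (1 + 6/7z)/(1 − 1/7z).

Solve |R(x)|<1 on ℝ⁻.
x=-1.74: |R|=0.3936
R=−1: 1+6/7x = −1+1/7x ⇒ -5/7x=2 ⇒ x=2/(-5/7)=-2.8000
Confirm numerically:
  x=-2.496: |R|=0.83993 <1
  x=-2.105: |R|=0.61834 <1
  x=-1.180: |R|=0.00978 <1
  x=-3.264: |R|=1.22603 >1
  x=-2.999: |R|=1.09951 >1
  x=-2.842: |R|=1.02134 >1
So |R|<1 on (-2.8000, 0).

(-2.8000, 0).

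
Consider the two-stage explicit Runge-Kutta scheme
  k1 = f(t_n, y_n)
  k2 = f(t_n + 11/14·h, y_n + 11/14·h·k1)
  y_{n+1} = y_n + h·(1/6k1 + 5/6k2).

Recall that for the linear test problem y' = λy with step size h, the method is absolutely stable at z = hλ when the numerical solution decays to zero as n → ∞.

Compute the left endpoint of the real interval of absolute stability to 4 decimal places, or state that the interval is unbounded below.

Set f=λy, z=hλ:
  k1=λy_n ⇒ h·k1=z·y_n;  k2=λ(1+11/14z)y_n ⇒ h·k2=z(1+11/14z)y_n
  y_{n+1}/y_n = 1 + 1/6z + 5/6z(1+11/14z) = 1 + z + 55/84z²
  so R(z) = 1 + z + 55/84z².

Solve |R(x)|<1 on ℝ⁻.
x=-0.98: |R|=0.6488
R=1: x+55/84x²=0 ⇒ x=−84/55=-1.5273; min R=1−1/(4·55/84)=0.6182>−1
Confirm numerically:
  x=-1.200: |R|=0.74286 <1
  x=-1.187: |R|=0.73554 <1
  x=-0.964: |R|=0.64447 <1
  x=-0.707: |R|=0.62028 <1
  x=-1.923: |R|=1.49826 >1
  x=-1.839: |R|=1.37535 >1
So |R|<1 on (-1.5273, 0).

left endpoint -1.5273.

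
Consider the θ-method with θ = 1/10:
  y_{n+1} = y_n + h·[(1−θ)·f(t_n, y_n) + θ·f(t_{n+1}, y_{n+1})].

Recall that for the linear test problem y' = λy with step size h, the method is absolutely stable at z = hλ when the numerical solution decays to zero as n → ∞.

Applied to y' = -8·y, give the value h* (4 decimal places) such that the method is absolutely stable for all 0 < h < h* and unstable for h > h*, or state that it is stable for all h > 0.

On y'=λy, z=hλ:
  y_{n+1} = y_n + z·[9/10·y_n + 1/10·y_{n+1}] ⇒ (1 − 1/10z)y_{n+1} = (1 + 9/10z)y_n
  so R(z) = (1 + 9/10z)/(1 − 1/10z).

Need |R(x)|<1, x<0.
x=-1.22: |R|=0.0873
R=−1: 1+9/10x = −1+1/10x ⇒ -4/5x=2 ⇒ x=2/(-4/5)=-2.5000
Confirm numerically:
  x=-2.390: |R|=0.92897 <1
  x=-1.987: |R|=0.65763 <1
  x=-1.382: |R|=0.21420 <1
  x=-1.218: |R|=0.08576 <1
  x=-2.667: |R|=1.10547 >1
  x=-2.545: |R|=1.02870 >1
Stable set (-2.5000, 0).

(-2.5000,0); λ=-8 ⇒ h* = (5/2)/8 = 0.3125.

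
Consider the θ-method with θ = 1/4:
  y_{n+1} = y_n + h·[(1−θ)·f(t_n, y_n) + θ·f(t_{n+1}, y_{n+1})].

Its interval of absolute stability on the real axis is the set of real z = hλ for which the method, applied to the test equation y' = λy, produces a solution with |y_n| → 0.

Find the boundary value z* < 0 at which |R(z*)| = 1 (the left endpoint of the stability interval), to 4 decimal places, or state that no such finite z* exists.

With y'=λy (z=hλ):
  y_{n+1} = y_n + z·[3/4·y_n + 1/4·y_{n+1}] ⇒ (1 − 1/4z)y_{n+1} = (1 + 3/4z)y_n
  so R(z) = (1 + 3/4z)/(1 − 1/4z).

Boundary: |R(x)|=1, x<0.
x=-0.43: |R|=0.6117
R=−1: 1+3/4x = −1+1/4x ⇒ -1/2x=2 ⇒ x=2/(-1/2)=-4.0000
Confirm numerically:
  x=-3.895: |R|=0.97340 <1
  x=-2.240: |R|=0.43590 <1
  x=-1.962: |R|=0.31634 <1
  x=-4.442: |R|=1.10471 >1
  x=-4.336: |R|=1.08061 >1
  x=-4.168: |R|=1.04114 >1
Interval (-4.0000, 0).

left endpoint -4.0000.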